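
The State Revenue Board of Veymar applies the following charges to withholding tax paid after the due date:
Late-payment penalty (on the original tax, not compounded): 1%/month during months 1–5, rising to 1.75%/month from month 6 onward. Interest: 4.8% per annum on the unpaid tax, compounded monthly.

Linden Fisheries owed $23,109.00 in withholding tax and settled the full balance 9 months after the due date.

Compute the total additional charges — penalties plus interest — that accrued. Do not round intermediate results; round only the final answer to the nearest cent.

Penalty, months 1–5: 5 × 1% × $23,109.00 = $1,155.45
Penalty, months 6–9: 4 × 1.75% × $23,109.00 = $1,617.63
Interest (4.8%/yr ÷ 12 = 0.4%/month): $23,109.00 × ((1 + 0.004)^9 − 1) = $845.3598…
Penalties + interest = $2,773.0800 + $845.3598… = $3,618.44

$3,618.44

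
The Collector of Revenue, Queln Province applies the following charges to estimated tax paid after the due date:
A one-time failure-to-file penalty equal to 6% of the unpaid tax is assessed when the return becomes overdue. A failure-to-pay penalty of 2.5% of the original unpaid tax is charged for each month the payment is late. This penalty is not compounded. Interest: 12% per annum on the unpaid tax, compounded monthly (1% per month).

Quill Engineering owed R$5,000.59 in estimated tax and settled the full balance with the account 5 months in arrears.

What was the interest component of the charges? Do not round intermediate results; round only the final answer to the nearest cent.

R$255.08

Interest: R$5,000.59 × ((1 + 0.01)^5 − 1) = R$5,000.59 × 0.0510101… = R$255.0803…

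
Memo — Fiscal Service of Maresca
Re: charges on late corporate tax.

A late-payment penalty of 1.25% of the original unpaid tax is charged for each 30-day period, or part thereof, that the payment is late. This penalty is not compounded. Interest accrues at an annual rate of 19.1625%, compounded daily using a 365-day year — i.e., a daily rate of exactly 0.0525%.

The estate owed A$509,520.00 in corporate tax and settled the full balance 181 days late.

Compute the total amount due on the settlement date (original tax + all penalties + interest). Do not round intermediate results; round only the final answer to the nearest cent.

Penalty periods: ⌈181/30⌉ = 7; penalty = 7 × 1.25% × A$509,520.00 = A$44,583.00
Interest: A$509,520.00 × ((1 + 0.000525)^181 − 1) = A$509,520.00 × 0.09965893… = A$50,778.2161…
Total = A$509,520.00 + A$44,583.0000 + A$50,778.2161… = A$604,881.22

A$604,881.22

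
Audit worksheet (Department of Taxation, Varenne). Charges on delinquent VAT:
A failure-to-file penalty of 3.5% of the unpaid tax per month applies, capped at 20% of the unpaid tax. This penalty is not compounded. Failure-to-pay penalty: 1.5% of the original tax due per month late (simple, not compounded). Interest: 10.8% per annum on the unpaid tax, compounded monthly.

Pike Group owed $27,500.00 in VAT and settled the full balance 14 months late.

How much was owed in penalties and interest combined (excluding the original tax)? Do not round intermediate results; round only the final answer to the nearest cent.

$14,950.18

Failure-to-file: 14 × 3.5% × $27,500.00 = $13,475.00, capped at 20% × $27,500.00 = $5,500.00
Failure-to-pay penalty: 14 × 1.5% × $27,500.00 = $5,775.00
Interest (10.8%/yr ÷ 12 = 0.9%/month): $27,500.00 × ((1 + 0.009)^14 − 1) = $3,675.1837…
Penalties + interest = $11,275.0000 + $3,675.1837… = $14,950.18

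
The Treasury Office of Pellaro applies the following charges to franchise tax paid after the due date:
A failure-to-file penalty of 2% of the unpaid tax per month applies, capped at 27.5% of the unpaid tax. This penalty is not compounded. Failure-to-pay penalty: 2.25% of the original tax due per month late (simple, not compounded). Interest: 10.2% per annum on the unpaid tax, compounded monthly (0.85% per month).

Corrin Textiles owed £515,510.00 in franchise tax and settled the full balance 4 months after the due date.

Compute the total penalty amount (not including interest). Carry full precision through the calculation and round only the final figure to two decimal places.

£87,636.70

Failure-to-file: 4 × 2% × £515,510.00 = £41,240.80 (under the 27.5% cap)
Failure-to-pay penalty = 2.25% × £515,510.00 × 4 mo = £46,395.90
Total penalty = £41,240.80 + £46,395.90 = £87,636.70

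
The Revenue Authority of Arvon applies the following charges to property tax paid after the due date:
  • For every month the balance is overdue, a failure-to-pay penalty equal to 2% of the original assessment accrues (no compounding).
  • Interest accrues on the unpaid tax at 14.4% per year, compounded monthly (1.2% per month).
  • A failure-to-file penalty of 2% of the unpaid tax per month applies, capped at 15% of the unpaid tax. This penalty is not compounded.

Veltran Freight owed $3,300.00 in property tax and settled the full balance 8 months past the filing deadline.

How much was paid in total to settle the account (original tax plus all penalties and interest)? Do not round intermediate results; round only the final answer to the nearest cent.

Failure-to-file: 8 × 2% × $3,300.00 = $528.00, capped at 15% × $3,300.00 = $495.00
Failure-to-pay penalty: 8 × 2% × $3,300.00 = $528.00
Interest: $3,300.00 × ((1 + 0.012)^8 − 1) = $3,300.00 × 0.1001302… = $330.4298…
Total = $3,300.00 + $1,023.0000 + $330.4298… = $4,653.43

$4,653.43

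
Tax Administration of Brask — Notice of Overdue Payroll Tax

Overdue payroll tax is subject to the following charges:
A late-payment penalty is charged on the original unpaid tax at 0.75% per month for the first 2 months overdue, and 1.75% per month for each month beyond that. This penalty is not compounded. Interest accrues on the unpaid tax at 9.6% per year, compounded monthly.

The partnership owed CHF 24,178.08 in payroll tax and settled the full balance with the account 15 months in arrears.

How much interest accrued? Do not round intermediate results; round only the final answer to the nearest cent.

CHF 3,069.62

Interest (9.6%/yr ÷ 12 = 0.8%/month): CHF 24,178.08 × ((1 + 0.008)^15 − 1) = CHF 3,069.6164…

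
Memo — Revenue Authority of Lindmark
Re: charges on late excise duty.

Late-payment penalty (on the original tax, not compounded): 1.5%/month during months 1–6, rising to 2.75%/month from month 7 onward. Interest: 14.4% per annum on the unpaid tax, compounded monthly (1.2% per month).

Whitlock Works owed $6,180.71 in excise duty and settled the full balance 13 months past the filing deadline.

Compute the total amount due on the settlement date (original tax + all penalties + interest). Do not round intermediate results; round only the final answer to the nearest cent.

$8,963.52

Penalty, months 1–6: 6 × 1.5% × $6,180.71 = $556.26…
Penalty, months 7–13: 7 × 2.75% × $6,180.71 = $1,189.79…
Interest: $6,180.71 × ((1 + 0.012)^13 − 1) = $6,180.71 × 0.1677414… = $1,036.7607…
Total = $6,180.71 + $1,746.0506… + $1,036.7607… = $8,963.52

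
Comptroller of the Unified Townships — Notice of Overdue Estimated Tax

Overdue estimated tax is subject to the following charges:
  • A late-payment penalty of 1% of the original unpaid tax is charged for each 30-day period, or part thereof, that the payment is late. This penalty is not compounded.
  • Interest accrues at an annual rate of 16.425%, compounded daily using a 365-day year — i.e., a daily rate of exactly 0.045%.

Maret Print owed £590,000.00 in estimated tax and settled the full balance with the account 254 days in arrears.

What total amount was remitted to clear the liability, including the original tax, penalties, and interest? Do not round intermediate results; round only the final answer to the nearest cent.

Penalty periods: ⌈254/30⌉ = 9; penalty = 9 × 1% × £590,000.00 = £53,100.00
Interest: £590,000.00 × ((1 + 0.00045)^254 − 1) = £590,000.00 × 0.12105958… = £71,425.1512…
Total = £590,000.00 + £53,100.0000 + £71,425.1512… = £714,525.15

£714,525.15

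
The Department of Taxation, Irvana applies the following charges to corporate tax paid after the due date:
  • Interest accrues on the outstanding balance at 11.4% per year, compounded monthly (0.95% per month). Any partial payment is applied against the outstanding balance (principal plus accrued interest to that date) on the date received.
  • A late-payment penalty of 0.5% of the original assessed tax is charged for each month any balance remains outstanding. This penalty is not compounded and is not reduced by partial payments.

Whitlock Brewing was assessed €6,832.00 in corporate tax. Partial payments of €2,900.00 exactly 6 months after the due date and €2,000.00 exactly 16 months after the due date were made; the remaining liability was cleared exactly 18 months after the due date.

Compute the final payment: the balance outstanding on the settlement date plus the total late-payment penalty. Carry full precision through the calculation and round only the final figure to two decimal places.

€3,427.83

Balance at month 6: €6,832.0000 × (1 + 0.0095)^6 = €7,230.7908…
After €2,900.00 payment: €7,230.7908… − €2,900.00 = €4,330.7908…
Balance at month 16: €4,330.7908… × (1 + 0.0095)^10 = €4,760.2574…
After €2,000.00 payment: €4,760.2574… − €2,000.00 = €2,760.2574…
Balance at month 18: €2,760.2574… × (1 + 0.0095)^2 = €2,812.9514…
Penalty: 18 × 0.5% × €6,832.00 = €614.88
Final settlement = outstanding balance + penalty = €2,812.9514… + €614.88 = €3,427.83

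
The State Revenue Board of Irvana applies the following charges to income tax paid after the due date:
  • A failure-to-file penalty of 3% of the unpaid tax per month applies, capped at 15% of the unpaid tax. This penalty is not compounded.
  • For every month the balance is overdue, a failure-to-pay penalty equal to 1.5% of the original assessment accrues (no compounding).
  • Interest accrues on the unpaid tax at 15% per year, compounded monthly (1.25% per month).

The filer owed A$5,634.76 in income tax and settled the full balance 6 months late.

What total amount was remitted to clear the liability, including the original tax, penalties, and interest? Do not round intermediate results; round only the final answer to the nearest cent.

A$7,423.14

Failure-to-file: 6 × 3% × A$5,634.76 = A$1,014.26…, capped at 15% × A$5,634.76 = A$845.21…
Failure-to-pay penalty = 1.5% × A$5,634.76 × 6 mo = A$507.13…
Interest: A$5,634.76 × ((1 + 0.0125)^6 − 1) = A$5,634.76 × 0.0773832… = A$436.0357…
Total = A$5,634.76 + A$1,352.3424 + A$436.0357… = A$7,423.14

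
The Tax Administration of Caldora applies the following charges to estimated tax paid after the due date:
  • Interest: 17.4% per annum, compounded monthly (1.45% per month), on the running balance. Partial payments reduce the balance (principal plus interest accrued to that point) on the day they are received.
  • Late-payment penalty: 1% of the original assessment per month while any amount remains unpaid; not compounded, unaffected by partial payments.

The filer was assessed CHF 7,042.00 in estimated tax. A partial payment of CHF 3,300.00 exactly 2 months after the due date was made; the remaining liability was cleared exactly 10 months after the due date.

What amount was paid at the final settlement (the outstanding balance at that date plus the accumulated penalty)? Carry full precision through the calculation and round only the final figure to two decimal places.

CHF 5,133.76

Balance at month 2: CHF 7,042.0000 × (1 + 0.0145)^2 = CHF 7,247.6986…
After CHF 3,300.00 payment: CHF 7,247.6986… − CHF 3,300.00 = CHF 3,947.6986…
Balance at month 10: CHF 3,947.6986… × (1 + 0.0145)^8 = CHF 4,429.5580…
Penalty: 10 × 1% × CHF 7,042.00 = CHF 704.20
Final settlement = outstanding balance + penalty = CHF 4,429.5580… + CHF 704.20 = CHF 5,133.76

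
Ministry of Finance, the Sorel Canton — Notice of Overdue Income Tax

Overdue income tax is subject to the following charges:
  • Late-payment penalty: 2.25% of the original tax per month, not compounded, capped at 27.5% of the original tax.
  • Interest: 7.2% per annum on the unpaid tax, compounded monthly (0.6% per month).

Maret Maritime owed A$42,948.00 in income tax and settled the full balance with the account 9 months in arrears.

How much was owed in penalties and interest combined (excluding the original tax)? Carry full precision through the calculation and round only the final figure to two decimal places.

A$11,072.61

Penalty: 9 × 2.25% × A$42,948.00 = A$8,696.97 (below the 27.5% cap of A$11,810.70)
Interest: A$42,948.00 × ((1 + 0.006)^9 − 1) = A$42,948.00 × 0.0553143… = A$2,375.6389…
Penalties + interest = A$8,696.9700 + A$2,375.6389… = A$11,072.61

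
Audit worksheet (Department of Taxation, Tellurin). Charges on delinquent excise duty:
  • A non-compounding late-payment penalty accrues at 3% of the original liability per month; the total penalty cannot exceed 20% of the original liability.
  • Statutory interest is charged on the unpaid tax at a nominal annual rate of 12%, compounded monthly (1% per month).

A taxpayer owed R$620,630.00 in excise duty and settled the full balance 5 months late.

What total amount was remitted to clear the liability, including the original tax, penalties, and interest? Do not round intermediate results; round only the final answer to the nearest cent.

Penalty: 5 × 3% × R$620,630.00 = R$93,094.50 (below the 20% cap of R$124,126.00)
Interest: R$620,630.00 × ((1 + 0.01)^5 − 1) = R$620,630.00 × 0.0510101… = R$31,658.3674…
Total = R$620,630.00 + R$93,094.5000 + R$31,658.3674… = R$745,382.87

R$745,382.87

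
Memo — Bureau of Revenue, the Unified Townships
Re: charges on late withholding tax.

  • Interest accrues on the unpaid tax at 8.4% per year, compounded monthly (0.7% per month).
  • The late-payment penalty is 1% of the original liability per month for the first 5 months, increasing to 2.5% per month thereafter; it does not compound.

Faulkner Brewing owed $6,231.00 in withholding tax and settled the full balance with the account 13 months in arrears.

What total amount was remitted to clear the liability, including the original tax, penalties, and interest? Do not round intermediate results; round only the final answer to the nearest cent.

$8,380.21

Penalty, months 1–5: 5 × 1% × $6,231.00 = $311.55
Penalty, months 6–13: 8 × 2.5% × $6,231.00 = $1,246.20
Interest: $6,231.00 × ((1 + 0.007)^13 − 1) = $6,231.00 × 0.0949218… = $591.4580…
Total = $6,231.00 + $1,557.7500 + $591.4580… = $8,380.21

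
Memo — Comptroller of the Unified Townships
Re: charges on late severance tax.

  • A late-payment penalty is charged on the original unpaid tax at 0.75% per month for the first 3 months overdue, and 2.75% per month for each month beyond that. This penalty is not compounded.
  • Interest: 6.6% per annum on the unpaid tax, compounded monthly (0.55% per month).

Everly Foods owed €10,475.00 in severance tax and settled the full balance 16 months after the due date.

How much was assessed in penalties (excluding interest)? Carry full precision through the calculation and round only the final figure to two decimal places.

Penalty, months 1–3: 3 × 0.75% × €10,475.00 = €235.69…
Penalty, months 4–16: 13 × 2.75% × €10,475.00 = €3,744.81…
Total penalty = €235.69… + €3,744.81… = €3,980.50

€3,980.50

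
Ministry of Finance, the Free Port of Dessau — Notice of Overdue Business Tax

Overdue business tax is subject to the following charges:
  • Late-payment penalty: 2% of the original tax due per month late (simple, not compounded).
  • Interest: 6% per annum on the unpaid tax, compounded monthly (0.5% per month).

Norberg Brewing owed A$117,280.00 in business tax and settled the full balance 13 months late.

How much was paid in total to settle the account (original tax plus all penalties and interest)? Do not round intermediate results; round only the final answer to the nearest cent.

A$155,628.94

Late-payment penalty: 13 × 2% × A$117,280.00 = A$30,492.80
Interest: A$117,280.00 × ((1 + 0.005)^13 − 1) = A$117,280.00 × 0.0669862… = A$7,856.1416…
Total = A$117,280.00 + A$30,492.8000 + A$7,856.1416… = A$155,628.94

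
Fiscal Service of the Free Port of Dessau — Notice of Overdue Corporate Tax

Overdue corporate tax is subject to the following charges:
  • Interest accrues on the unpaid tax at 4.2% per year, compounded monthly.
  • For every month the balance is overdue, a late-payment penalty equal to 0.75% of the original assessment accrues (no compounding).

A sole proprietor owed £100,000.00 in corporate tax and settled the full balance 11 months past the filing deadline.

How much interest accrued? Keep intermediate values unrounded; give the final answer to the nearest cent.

£3,918.09

Interest (4.2%/yr ÷ 12 = 0.35%/month): £100,000.00 × ((1 + 0.0035)^11 − 1) = £3,918.0874…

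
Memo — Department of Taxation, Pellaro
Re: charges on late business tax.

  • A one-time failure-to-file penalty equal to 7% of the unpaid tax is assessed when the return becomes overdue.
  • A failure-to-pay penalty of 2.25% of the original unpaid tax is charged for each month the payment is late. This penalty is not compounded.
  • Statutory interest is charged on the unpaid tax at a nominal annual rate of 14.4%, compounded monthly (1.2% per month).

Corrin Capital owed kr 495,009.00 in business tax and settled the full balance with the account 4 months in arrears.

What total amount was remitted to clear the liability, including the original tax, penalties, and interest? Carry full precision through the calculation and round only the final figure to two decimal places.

kr 598,401.99

Failure-to-file penalty: 7% × kr 495,009.00 = kr 34,650.63
Failure-to-pay penalty = 2.25% × kr 495,009.00 × 4 mo = kr 44,550.81
Interest: kr 495,009.00 × ((1 + 0.012)^4 − 1) = kr 495,009.00 × 0.0488709… = kr 24,191.5515…
Total = kr 495,009.00 + kr 79,201.4400 + kr 24,191.5515… = kr 598,401.99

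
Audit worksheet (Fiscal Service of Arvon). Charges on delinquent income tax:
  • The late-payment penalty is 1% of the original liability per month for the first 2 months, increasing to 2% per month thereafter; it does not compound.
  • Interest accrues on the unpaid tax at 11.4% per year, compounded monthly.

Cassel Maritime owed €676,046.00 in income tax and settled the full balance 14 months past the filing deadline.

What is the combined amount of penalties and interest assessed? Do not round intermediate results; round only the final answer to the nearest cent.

Penalty, months 1–2: 2 × 1% × €676,046.00 = €13,520.92
Penalty, months 3–14: 12 × 2% × €676,046.00 = €162,251.04
Interest (11.4%/yr ÷ 12 = 0.95%/month): €676,046.00 × ((1 + 0.0095)^14 − 1) = €95,682.9164…
Penalties + interest = €175,771.9600 + €95,682.9164… = €271,454.88

€271,454.88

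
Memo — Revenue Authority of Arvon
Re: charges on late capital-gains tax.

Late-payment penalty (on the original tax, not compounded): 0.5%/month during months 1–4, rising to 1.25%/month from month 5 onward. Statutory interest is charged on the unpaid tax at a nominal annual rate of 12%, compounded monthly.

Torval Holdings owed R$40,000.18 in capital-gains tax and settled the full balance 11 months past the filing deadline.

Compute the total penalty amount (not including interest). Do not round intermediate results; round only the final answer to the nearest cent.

R$4,300.02

Penalty, months 1–4: 4 × 0.5% × R$40,000.18 = R$800.00…
Penalty, months 5–11: 7 × 1.25% × R$40,000.18 = R$3,500.02…
Total penalty = R$800.00… + R$3,500.02… = R$4,300.02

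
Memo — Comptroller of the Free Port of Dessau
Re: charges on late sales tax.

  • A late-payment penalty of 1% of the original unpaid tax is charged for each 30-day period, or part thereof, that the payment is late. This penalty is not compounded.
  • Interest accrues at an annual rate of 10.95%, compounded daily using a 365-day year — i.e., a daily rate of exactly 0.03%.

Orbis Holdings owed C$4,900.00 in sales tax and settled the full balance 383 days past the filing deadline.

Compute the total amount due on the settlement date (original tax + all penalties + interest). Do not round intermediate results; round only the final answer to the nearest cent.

Penalty periods: ⌈383/30⌉ = 13; penalty = 13 × 1% × C$4,900.00 = C$637.00
Interest: C$4,900.00 × ((1 + 0.0003)^383 − 1) = C$4,900.00 × 0.12174193… = C$596.5354…
Total = C$4,900.00 + C$637.0000 + C$596.5354… = C$6,133.54

C$6,133.54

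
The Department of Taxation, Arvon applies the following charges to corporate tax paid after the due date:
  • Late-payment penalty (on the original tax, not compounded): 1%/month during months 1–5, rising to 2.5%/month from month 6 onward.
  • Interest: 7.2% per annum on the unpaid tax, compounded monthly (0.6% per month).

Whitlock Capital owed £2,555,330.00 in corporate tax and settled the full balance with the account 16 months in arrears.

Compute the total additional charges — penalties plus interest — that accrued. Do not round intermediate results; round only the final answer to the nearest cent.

£1,087,148.16

Penalty, months 1–5: 5 × 1% × £2,555,330.00 = £127,766.50
Penalty, months 6–16: 11 × 2.5% × £2,555,330.00 = £702,715.75
Interest: £2,555,330.00 × ((1 + 0.006)^16 − 1) = £2,555,330.00 × 0.1004434… = £256,665.9134…
Penalties + interest = £830,482.2500 + £256,665.9134… = £1,087,148.16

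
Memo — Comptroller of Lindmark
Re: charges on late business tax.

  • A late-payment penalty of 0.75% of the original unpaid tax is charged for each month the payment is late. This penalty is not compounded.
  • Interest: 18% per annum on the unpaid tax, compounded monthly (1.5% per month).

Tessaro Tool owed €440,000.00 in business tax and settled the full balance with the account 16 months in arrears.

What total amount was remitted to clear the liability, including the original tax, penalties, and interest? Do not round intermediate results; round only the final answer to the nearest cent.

Late-payment penalty: 16 × 0.75% × €440,000.00 = €52,800.00
Interest: €440,000.00 × ((1 + 0.015)^16 − 1) = €440,000.00 × 0.2689855… = €118,353.6410…
Total = €440,000.00 + €52,800.0000 + €118,353.6410… = €611,153.64

€611,153.64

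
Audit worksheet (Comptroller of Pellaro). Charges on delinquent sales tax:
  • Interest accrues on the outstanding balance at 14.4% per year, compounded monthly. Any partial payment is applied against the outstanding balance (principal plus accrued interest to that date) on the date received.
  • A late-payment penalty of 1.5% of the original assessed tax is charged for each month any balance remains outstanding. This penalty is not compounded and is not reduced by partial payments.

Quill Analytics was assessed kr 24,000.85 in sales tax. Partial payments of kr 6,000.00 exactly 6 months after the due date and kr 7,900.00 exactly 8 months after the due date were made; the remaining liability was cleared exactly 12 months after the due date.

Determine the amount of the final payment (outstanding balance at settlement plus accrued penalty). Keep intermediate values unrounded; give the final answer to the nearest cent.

Monthly rate = 14.4% ÷ 12 = 1.2%
Balance at month 6: kr 24,000.8500 × (1 + 0.012)^6 = kr 25,781.5900…
After kr 6,000.00 payment: kr 25,781.5900… − kr 6,000.00 = kr 19,781.5900…
Balance at month 8: kr 19,781.5900… × (1 + 0.012)^2 = kr 20,259.1967…
After kr 7,900.00 payment: kr 20,259.1967… − kr 7,900.00 = kr 12,359.1967…
Balance at month 12: kr 12,359.1967… × (1 + 0.012)^4 = kr 12,963.2022…
Penalty: 12 × 1.5% × kr 24,000.85 = kr 4,320.15…
Final settlement = outstanding balance + penalty = kr 12,963.2022… + kr 4,320.15… = kr 17,283.36

kr 17,283.36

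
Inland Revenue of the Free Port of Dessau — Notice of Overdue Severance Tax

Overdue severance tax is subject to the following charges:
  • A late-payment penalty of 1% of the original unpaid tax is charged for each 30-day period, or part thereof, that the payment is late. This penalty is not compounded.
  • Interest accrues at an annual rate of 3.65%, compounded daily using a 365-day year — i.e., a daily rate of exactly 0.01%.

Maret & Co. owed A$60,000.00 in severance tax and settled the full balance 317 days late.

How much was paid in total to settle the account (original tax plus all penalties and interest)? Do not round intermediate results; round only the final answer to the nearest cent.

A$68,532.37

Penalty periods: ⌈317/30⌉ = 11; penalty = 11 × 1% × A$60,000.00 = A$6,600.00
Interest: A$60,000.00 × ((1 + 0.0001)^317 − 1) = A$60,000.00 × 0.03220616… = A$1,932.3696…
Total = A$60,000.00 + A$6,600.0000 + A$1,932.3696… = A$68,532.37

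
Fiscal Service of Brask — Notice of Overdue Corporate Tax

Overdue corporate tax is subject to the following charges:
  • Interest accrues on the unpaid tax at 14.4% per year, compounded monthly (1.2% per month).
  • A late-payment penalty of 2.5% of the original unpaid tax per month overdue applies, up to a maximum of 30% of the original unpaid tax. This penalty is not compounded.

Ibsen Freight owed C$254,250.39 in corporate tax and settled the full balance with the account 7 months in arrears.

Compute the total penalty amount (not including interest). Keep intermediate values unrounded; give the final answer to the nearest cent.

C$44,493.82

Penalty: 7 × 2.5% × C$254,250.39 = C$44,493.82… (below the 30% cap of C$76,275.12…)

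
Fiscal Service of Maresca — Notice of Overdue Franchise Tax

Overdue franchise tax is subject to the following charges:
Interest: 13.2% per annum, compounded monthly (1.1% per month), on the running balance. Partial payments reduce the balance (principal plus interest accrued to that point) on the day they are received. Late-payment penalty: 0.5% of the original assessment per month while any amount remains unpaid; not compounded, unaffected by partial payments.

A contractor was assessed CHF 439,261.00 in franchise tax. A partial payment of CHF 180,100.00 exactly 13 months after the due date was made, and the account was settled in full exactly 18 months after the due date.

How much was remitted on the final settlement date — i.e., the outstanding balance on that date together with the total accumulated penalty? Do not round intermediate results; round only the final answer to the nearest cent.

Balance at month 13: CHF 439,261.0000 × (1 + 0.011)^13 = CHF 506,392.9708…
After CHF 180,100.00 payment: CHF 506,392.9708… − CHF 180,100.00 = CHF 326,292.9708…
Balance at month 18: CHF 326,292.9708… × (1 + 0.011)^5 = CHF 344,638.2656…
Penalty: 18 × 0.5% × CHF 439,261.00 = CHF 39,533.49
Final settlement = outstanding balance + penalty = CHF 344,638.2656… + CHF 39,533.49 = CHF 384,171.76

CHF 384,171.76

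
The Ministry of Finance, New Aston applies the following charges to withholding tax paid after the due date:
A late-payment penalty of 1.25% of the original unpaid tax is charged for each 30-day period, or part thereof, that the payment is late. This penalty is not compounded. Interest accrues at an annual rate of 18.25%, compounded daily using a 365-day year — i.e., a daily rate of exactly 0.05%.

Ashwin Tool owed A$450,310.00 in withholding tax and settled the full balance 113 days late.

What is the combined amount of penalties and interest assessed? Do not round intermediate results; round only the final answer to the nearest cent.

Penalty periods: ⌈113/30⌉ = 4; penalty = 4 × 1.25% × A$450,310.00 = A$22,515.50
Interest: A$450,310.00 × ((1 + 0.0005)^113 − 1) = A$450,310.00 × 0.05811167… = A$26,168.2679…
Penalties + interest = A$22,515.5000 + A$26,168.2679… = A$48,683.77

A$48,683.77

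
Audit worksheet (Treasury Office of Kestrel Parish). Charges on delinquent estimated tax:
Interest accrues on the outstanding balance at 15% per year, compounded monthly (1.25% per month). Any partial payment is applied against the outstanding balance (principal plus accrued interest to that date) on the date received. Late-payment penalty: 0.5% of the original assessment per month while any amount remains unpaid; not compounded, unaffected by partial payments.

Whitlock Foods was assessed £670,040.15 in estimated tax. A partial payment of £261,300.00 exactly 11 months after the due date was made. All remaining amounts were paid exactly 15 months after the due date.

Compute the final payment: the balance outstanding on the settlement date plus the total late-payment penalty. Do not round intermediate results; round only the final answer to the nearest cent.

Balance at month 11: £670,040.1500 × (1 + 0.0125)^11 = £768,150.2530…
After £261,300.00 payment: £768,150.2530… − £261,300.00 = £506,850.2530…
Balance at month 15: £506,850.2530… × (1 + 0.0125)^4 = £532,671.9099…
Penalty: 15 × 0.5% × £670,040.15 = £50,253.01…
Final settlement = outstanding balance + penalty = £532,671.9099… + £50,253.01… = £582,924.92

£582,924.92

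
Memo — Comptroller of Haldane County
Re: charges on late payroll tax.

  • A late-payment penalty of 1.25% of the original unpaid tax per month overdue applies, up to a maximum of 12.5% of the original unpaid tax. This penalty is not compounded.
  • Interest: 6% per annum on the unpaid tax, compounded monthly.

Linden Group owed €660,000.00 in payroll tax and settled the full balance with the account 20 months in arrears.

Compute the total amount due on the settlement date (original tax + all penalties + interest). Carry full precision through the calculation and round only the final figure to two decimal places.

€811,731.08

Penalty (uncapped): 20 × 1.25% × €660,000.00 = €165,000.00; cap = 12.5% × €660,000.00 = €82,500.00 → penalty = €82,500.00
Interest (6%/yr ÷ 12 = 0.5%/month): €660,000.00 × ((1 + 0.005)^20 − 1) = €69,231.0809…
Total = €660,000.00 + €82,500.0000 + €69,231.0809… = €811,731.08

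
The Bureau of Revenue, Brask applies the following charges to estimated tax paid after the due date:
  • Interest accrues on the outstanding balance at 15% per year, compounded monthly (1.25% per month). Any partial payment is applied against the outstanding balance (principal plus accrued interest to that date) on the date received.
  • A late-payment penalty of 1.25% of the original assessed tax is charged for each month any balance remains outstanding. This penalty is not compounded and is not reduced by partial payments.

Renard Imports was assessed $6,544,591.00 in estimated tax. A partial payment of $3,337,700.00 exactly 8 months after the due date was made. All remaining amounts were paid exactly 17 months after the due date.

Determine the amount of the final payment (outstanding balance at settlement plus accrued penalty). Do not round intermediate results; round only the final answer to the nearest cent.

$5,741,675.92

Balance at month 8: $6,544,591.0000 × (1 + 0.0125)^8 = $7,228,409.7974…
After $3,337,700.00 payment: $7,228,409.7974… − $3,337,700.00 = $3,890,709.7974…
Balance at month 17: $3,890,709.7974… × (1 + 0.0125)^9 = $4,350,950.3312…
Penalty: 17 × 1.25% × $6,544,591.00 = $1,390,725.59…
Final settlement = outstanding balance + penalty = $4,350,950.3312… + $1,390,725.59… = $5,741,675.92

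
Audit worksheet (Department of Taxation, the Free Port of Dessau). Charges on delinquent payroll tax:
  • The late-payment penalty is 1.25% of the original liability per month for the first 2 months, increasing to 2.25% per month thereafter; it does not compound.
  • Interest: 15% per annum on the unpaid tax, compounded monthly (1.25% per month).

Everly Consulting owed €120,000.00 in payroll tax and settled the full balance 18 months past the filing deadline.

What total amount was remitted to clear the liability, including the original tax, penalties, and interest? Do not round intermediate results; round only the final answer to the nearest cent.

€196,269.29

Penalty, months 1–2: 2 × 1.25% × €120,000.00 = €3,000.00
Penalty, months 3–18: 16 × 2.25% × €120,000.00 = €43,200.00
Interest: €120,000.00 × ((1 + 0.0125)^18 − 1) = €120,000.00 × 0.2505774… = €30,069.2873…
Total = €120,000.00 + €46,200.0000 + €30,069.2873… = €196,269.29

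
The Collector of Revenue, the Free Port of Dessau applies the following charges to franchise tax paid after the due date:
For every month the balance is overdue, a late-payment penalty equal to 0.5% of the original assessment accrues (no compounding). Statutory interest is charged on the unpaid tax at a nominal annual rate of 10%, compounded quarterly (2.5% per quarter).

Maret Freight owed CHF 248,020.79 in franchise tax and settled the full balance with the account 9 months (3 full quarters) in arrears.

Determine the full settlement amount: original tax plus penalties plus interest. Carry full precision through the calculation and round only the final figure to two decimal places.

CHF 278,252.20

Late-payment penalty = 0.5% × CHF 248,020.79 × 9 mo = CHF 11,160.94…
Interest: CHF 248,020.79 × ((1 + 0.025)^3 − 1) = CHF 248,020.79 × 0.0768906… = CHF 19,070.4736…
Total = CHF 248,020.79 + CHF 11,160.9356… + CHF 19,070.4736… = CHF 278,252.20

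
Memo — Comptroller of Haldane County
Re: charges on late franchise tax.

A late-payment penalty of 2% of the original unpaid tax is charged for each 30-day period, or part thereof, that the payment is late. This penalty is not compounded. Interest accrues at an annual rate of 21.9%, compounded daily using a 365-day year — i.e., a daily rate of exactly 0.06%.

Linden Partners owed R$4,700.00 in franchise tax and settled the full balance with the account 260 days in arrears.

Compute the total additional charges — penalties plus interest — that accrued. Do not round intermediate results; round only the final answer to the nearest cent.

R$1,639.23

Penalty periods: ⌈260/30⌉ = 9; penalty = 9 × 2% × R$4,700.00 = R$846.00
Interest: R$4,700.00 × ((1 + 0.0006)^260 − 1) = R$4,700.00 × 0.16877153… = R$793.2262…
Penalties + interest = R$846.0000 + R$793.2262… = R$1,639.23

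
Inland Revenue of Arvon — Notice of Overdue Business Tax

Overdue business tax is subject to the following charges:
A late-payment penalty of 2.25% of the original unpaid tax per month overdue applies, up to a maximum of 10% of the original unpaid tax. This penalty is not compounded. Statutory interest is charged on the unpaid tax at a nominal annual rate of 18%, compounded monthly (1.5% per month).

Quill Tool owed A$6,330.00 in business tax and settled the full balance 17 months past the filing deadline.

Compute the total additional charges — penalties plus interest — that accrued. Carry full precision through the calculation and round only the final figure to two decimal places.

A$2,456.17

Penalty (uncapped): 17 × 2.25% × A$6,330.00 = A$2,421.23…; cap = 10% × A$6,330.00 = A$633.00 → penalty = A$633.00
Interest: A$6,330.00 × ((1 + 0.015)^17 − 1) = A$6,330.00 × 0.2880203… = A$1,823.1687…
Penalties + interest = A$633.0000 + A$1,823.1687… = A$2,456.17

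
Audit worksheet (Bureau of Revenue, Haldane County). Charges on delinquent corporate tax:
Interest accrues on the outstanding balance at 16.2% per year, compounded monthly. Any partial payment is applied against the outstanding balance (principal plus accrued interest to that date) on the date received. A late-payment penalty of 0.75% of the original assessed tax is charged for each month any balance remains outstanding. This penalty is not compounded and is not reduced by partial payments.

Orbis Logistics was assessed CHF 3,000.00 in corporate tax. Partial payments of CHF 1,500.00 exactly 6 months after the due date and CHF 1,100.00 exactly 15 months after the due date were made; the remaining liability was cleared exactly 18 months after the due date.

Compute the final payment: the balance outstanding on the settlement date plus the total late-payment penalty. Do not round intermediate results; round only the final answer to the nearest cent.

Monthly rate = 16.2% ÷ 12 = 1.35%
Balance at month 6: CHF 3,000.0000 × (1 + 0.0135)^6 = CHF 3,251.3504…
After CHF 1,500.00 payment: CHF 3,251.3504… − CHF 1,500.00 = CHF 1,751.3504…
Balance at month 15: CHF 1,751.3504… × (1 + 0.0135)^9 = CHF 1,975.9994…
After CHF 1,100.00 payment: CHF 1,975.9994… − CHF 1,100.00 = CHF 875.9994…
Balance at month 18: CHF 875.9994… × (1 + 0.0135)^3 = CHF 911.9585…
Penalty: 18 × 0.75% × CHF 3,000.00 = CHF 405.00
Final settlement = outstanding balance + penalty = CHF 911.9585… + CHF 405.00 = CHF 1,316.96

CHF 1,316.96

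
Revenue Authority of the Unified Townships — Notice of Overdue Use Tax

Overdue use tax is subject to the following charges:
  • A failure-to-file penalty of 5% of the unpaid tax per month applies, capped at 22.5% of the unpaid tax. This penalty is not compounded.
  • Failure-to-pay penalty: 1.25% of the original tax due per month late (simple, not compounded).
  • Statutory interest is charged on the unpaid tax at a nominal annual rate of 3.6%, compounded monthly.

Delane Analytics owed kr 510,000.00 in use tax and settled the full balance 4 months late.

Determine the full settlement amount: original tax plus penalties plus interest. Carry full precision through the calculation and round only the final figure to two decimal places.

Failure-to-file: 4 × 5% × kr 510,000.00 = kr 102,000.00 (under the 22.5% cap)
Failure-to-pay penalty: 4 × 1.25% × kr 510,000.00 = kr 25,500.00
Interest (3.6%/yr ÷ 12 = 0.3%/month): kr 510,000.00 × ((1 + 0.003)^4 − 1) = kr 6,147.5951…
Total = kr 510,000.00 + kr 127,500.0000 + kr 6,147.5951… = kr 643,647.60

kr 643,647.60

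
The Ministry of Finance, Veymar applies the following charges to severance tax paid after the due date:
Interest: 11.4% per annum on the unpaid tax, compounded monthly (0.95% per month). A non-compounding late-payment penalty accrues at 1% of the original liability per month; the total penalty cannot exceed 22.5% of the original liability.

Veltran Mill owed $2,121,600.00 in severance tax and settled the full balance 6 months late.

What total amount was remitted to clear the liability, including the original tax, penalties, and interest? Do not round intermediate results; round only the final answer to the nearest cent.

Penalty: 6 × 1% × $2,121,600.00 = $127,296.00 (below the 22.5% cap of $477,360.00)
Interest: $2,121,600.00 × ((1 + 0.0095)^6 − 1) = $2,121,600.00 × 0.0583710… = $123,839.9563…
Total = $2,121,600.00 + $127,296.0000 + $123,839.9563… = $2,372,735.96

$2,372,735.96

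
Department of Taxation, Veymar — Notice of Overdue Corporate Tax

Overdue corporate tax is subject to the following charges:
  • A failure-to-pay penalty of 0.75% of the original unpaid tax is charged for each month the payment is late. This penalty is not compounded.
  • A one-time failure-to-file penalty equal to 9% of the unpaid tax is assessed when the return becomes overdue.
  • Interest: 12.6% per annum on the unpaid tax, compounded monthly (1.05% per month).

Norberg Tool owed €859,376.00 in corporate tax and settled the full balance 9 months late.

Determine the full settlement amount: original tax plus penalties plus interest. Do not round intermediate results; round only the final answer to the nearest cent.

€1,079,434.51

Failure-to-file penalty: 9% × €859,376.00 = €77,343.84
Failure-to-pay penalty: 9 × 0.75% × €859,376.00 = €58,007.88
Interest: €859,376.00 × ((1 + 0.0105)^9 − 1) = €859,376.00 × 0.0985678… = €84,706.7916…
Total = €859,376.00 + €135,351.7200 + €84,706.7916… = €1,079,434.51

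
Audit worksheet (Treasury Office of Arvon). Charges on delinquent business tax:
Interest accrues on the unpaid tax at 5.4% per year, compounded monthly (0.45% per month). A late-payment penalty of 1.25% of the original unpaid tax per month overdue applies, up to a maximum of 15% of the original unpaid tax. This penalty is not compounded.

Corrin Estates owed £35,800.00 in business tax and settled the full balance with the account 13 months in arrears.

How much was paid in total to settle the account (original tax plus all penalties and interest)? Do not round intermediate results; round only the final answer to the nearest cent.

£43,321.79

Penalty (uncapped): 13 × 1.25% × £35,800.00 = £5,817.50; cap = 15% × £35,800.00 = £5,370.00 → penalty = £5,370.00
Interest: £35,800.00 × ((1 + 0.0045)^13 − 1) = £35,800.00 × 0.0601059… = £2,151.7897…
Total = £35,800.00 + £5,370.0000 + £2,151.7897… = £43,321.79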